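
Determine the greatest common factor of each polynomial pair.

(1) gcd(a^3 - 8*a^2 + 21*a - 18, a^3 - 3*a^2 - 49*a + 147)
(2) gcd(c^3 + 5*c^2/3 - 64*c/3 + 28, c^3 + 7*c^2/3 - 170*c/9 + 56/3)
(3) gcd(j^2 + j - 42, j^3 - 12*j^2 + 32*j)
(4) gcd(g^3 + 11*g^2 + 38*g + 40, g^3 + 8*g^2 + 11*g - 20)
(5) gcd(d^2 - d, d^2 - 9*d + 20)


(1) = gcd((a - 3)^2*(a - 2), (a - 7)*(a - 3)*(a + 7)) = a - 3
(2) = c^2 + 11*c/3 - 14
(3) = 1
(4) = g^2 + 9*g + 20
(5) = 1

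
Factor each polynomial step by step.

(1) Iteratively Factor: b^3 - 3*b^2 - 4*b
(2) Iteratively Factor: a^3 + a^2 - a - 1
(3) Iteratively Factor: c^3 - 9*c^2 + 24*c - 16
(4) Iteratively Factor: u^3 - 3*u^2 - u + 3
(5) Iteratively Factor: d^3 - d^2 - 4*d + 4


(1) = (b)*(b^2 - 3*b - 4) = b*(b - 4)*(b + 1)
(2) = (a + 1)*(a^2 - 1) = (a - 1)*(a + 1)*(a + 1)
(3) = (c - 1)*(c^2 - 8*c + 16) = (c - 4)*(c - 1)*(c - 4)
(4) = (u - 3)*(u^2 - 1) = (u - 3)*(u + 1)*(u - 1)
(5) = (d - 2)*(d^2 + d - 2) = (d - 2)*(d + 2)*(d - 1)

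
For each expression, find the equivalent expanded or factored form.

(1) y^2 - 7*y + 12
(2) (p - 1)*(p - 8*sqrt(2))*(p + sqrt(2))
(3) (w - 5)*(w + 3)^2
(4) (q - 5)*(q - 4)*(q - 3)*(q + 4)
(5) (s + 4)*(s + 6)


(1) = (y - 4)*(y - 3)
(2) = p^3 - 7*sqrt(2)*p^2 - p^2 - 16*p + 7*sqrt(2)*p + 16
(3) = w^3 + w^2 - 21*w - 45
(4) = q^4 - 8*q^3 - q^2 + 128*q - 240
(5) = s^2 + 10*s + 24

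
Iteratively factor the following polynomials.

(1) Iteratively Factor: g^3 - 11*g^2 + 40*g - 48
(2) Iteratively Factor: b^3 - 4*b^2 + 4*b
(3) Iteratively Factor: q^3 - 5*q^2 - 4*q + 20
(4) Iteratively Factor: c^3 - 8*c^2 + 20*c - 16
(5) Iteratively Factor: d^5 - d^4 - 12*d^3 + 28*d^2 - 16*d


(1) = (g - 4)*(g^2 - 7*g + 12) = (g - 4)*(g - 3)*(g - 4)
(2) = (b)*(b^2 - 4*b + 4) = b*(b - 2)*(b - 2)
(3) = (q + 2)*(q^2 - 7*q + 10) = (q - 5)*(q + 2)*(q - 2)
(4) = (c - 2)*(c^2 - 6*c + 8) = (c - 2)^2*(c - 4)
(5) = (d - 2)*(d^4 + d^3 - 10*d^2 + 8*d) = (d - 2)^2*(d^3 + 3*d^2 - 4*d) = (d - 2)^2*(d + 4)*(d^2 - d) = d*(d - 2)^2*(d + 4)*(d - 1)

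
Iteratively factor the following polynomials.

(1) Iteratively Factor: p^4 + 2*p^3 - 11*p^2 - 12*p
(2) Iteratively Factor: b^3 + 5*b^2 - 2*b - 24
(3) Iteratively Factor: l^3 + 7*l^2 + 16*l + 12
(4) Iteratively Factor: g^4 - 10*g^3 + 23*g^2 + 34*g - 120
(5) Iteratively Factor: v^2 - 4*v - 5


(1) = (p)*(p^3 + 2*p^2 - 11*p - 12) = p*(p - 3)*(p^2 + 5*p + 4) = p*(p - 3)*(p + 1)*(p + 4)
(2) = (b - 2)*(b^2 + 7*b + 12) = (b - 2)*(b + 4)*(b + 3)
(3) = (l + 2)*(l^2 + 5*l + 6) = (l + 2)*(l + 3)*(l + 2)
(4) = (g - 4)*(g^3 - 6*g^2 - g + 30) = (g - 5)*(g - 4)*(g^2 - g - 6) = (g - 5)*(g - 4)*(g + 2)*(g - 3)
(5) = (v + 1)*(v - 5)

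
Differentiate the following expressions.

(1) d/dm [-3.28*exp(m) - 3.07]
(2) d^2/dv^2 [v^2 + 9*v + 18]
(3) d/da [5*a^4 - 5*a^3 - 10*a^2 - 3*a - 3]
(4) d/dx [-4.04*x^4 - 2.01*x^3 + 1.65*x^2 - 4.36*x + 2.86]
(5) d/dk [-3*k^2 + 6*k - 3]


(1) = -3.28*exp(m)
(2) = 2
(3) = 20*a^3 - 15*a^2 - 20*a - 3
(4) = -16.16*x^3 - 6.03*x^2 + 3.3*x - 4.36
(5) = 6 - 6*k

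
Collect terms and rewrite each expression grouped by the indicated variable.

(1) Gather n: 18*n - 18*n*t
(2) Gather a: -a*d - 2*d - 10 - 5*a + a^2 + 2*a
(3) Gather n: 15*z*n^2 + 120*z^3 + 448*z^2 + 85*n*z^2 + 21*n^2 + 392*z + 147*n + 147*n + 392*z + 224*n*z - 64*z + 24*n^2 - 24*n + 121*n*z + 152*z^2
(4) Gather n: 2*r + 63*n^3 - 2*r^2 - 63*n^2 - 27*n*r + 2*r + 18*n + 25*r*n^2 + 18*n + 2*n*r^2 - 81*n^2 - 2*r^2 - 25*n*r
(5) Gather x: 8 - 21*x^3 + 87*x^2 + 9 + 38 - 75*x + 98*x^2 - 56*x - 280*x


(1) = n*(18 - 18*t)
(2) = a^2 + a*(-d - 3) - 2*d - 10
(3) = n^2*(15*z + 45) + n*(85*z^2 + 345*z + 270) + 120*z^3 + 600*z^2 + 720*z
(4) = 63*n^3 + n^2*(25*r - 144) + n*(2*r^2 - 52*r + 36) - 4*r^2 + 4*r
(5) = -21*x^3 + 185*x^2 - 411*x + 55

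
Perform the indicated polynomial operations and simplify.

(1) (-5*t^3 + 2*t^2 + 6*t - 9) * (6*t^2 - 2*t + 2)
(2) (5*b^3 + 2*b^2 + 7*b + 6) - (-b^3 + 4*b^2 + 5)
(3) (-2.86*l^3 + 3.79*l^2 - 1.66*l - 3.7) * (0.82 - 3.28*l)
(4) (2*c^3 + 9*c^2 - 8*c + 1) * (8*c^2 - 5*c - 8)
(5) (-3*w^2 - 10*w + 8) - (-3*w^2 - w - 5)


(1) = -30*t^5 + 22*t^4 + 22*t^3 - 62*t^2 + 30*t - 18
(2) = 6*b^3 - 2*b^2 + 7*b + 1
(3) = 9.3808*l^4 - 14.7764*l^3 + 8.5526*l^2 + 10.7748*l - 3.034
(4) = 16*c^5 + 62*c^4 - 125*c^3 - 24*c^2 + 59*c - 8
(5) = 13 - 9*w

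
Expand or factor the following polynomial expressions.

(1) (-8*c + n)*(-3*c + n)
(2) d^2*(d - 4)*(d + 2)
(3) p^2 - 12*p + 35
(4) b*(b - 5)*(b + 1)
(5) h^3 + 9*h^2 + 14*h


(1) = 24*c^2 - 11*c*n + n^2
(2) = d^4 - 2*d^3 - 8*d^2
(3) = (p - 7)*(p - 5)
(4) = b^3 - 4*b^2 - 5*b
(5) = h*(h + 2)*(h + 7)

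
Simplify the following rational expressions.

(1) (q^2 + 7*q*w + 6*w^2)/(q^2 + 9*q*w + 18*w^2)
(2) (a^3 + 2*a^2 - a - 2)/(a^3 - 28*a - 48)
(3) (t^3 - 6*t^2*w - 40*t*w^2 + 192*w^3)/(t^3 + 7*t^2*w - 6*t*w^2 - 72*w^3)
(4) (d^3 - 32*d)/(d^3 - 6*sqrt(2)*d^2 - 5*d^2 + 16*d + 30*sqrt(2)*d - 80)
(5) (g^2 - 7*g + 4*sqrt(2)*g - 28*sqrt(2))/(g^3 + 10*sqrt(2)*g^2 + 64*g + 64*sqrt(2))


(1) = (q + w)/(q + 3*w)
(2) = (a^2 - 1)/(a^2 - 2*a - 24)
(3) = (t^2 - 12*t*w + 32*w^2)/(t^2 + t*w - 12*w^2)
(4) = (d^2 + 4*sqrt(2)*d)/(d^2 + d*(-5 - 2*sqrt(2)) + 10*sqrt(2))
(5) = (g - 7)/(g^2 + 6*sqrt(2)*g + 16)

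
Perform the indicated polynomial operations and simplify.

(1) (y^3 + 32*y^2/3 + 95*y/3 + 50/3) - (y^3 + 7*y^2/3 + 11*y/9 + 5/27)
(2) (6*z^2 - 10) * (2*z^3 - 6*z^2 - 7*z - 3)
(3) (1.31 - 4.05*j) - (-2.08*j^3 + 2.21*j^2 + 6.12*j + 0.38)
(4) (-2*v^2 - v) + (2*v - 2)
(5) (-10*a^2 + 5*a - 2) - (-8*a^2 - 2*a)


(1) = 25*y^2/3 + 274*y/9 + 445/27
(2) = 12*z^5 - 36*z^4 - 62*z^3 + 42*z^2 + 70*z + 30
(3) = 2.08*j^3 - 2.21*j^2 - 10.17*j + 0.93
(4) = -2*v^2 + v - 2
(5) = -2*a^2 + 7*a - 2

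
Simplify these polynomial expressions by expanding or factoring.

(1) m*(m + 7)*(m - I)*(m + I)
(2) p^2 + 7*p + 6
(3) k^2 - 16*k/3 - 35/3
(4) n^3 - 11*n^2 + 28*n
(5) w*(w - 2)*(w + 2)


(1) = m^4 + 7*m^3 + m^2 + 7*m
(2) = (p + 1)*(p + 6)
(3) = (k - 7)*(k + 5/3)
(4) = n*(n - 7)*(n - 4)
(5) = w^3 - 4*w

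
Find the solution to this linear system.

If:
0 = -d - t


Then:
d = -t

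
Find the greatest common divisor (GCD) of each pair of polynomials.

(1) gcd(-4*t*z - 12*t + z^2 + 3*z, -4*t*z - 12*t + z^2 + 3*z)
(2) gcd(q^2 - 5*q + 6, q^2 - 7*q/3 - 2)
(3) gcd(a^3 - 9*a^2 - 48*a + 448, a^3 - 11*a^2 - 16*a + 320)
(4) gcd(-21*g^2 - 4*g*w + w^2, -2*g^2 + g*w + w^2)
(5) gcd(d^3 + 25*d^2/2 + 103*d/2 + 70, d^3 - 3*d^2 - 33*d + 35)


(1) = -4*t*z - 12*t + z^2 + 3*z
(2) = q - 3
(3) = gcd((a - 8)^2*(a + 7), (a - 8)^2*(a + 5)) = a^2 - 16*a + 64
(4) = 1
(5) = gcd((d + 7/2)*(d + 4)*(d + 5), (d - 7)*(d - 1)*(d + 5)) = d + 5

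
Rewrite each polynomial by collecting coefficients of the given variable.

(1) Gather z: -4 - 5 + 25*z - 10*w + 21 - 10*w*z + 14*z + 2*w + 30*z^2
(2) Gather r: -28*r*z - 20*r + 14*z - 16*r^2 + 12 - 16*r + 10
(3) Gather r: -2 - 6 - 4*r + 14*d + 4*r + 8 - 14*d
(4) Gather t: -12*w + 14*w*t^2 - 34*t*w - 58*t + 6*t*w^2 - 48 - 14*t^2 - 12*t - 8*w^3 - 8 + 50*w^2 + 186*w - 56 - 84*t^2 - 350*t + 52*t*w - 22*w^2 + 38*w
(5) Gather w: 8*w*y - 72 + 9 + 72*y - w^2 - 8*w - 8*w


(1) = -8*w + 30*z^2 + z*(39 - 10*w) + 12
(2) = -16*r^2 + r*(-28*z - 36) + 14*z + 22
(3) = 0
(4) = t^2*(14*w - 98) + t*(6*w^2 + 18*w - 420) - 8*w^3 + 28*w^2 + 212*w - 112
(5) = -w^2 + w*(8*y - 16) + 72*y - 63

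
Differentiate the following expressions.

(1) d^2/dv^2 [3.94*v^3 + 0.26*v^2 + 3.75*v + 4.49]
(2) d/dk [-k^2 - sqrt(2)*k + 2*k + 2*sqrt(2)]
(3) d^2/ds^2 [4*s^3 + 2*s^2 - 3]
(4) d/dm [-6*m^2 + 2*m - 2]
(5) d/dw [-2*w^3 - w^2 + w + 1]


(1) = 23.64*v + 0.52
(2) = -2*k - sqrt(2) + 2
(3) = 24*s + 4
(4) = 2 - 12*m
(5) = -6*w^2 - 2*w + 1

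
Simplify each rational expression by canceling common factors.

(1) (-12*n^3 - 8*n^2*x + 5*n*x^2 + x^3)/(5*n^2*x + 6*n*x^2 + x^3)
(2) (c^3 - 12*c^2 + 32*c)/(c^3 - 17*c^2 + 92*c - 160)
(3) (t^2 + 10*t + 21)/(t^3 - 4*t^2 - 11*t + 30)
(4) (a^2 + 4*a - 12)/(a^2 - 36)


(1) = (-12*n^2 + 4*n*x + x^2)/(5*n*x + x^2)
(2) = c/(c - 5)
(3) = (t + 7)/(t^2 - 7*t + 10)
(4) = (a - 2)/(a - 6)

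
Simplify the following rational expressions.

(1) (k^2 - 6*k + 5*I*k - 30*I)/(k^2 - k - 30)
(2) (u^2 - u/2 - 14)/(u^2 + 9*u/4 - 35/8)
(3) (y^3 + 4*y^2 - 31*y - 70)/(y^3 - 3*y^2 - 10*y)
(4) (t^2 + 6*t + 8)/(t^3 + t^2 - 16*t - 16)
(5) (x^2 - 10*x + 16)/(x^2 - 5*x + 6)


(1) = (k + 5*I)/(k + 5)
(2) = (4*u - 16)/(4*u - 5)
(3) = (y + 7)/y
(4) = (t + 2)/(t^2 - 3*t - 4)
(5) = (x - 8)/(x - 3)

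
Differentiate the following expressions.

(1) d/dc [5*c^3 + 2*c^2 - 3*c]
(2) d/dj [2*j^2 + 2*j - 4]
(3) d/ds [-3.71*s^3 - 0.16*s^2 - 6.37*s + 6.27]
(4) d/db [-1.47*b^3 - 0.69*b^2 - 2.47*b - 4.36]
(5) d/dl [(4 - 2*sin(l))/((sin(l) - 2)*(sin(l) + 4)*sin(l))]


(1) = 15*c^2 + 4*c - 3
(2) = 4*j + 2
(3) = -11.13*s^2 - 0.32*s - 6.37
(4) = -4.41*b^2 - 1.38*b - 2.47
(5) = 4*(sin(l) + 2)*cos(l)/((sin(l) + 4)^2*sin(l)^2)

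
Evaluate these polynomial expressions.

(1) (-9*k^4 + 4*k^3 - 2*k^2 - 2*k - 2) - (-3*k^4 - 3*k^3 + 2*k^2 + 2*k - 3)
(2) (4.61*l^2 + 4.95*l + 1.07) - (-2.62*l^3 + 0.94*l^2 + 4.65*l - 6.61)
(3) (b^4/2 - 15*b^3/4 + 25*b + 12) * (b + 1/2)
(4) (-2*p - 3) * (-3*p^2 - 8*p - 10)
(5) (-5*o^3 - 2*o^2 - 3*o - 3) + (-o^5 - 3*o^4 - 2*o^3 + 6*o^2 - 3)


(1) = -6*k^4 + 7*k^3 - 4*k^2 - 4*k + 1
(2) = 2.62*l^3 + 3.67*l^2 + 0.3*l + 7.68
(3) = b^5/2 - 7*b^4/2 - 15*b^3/8 + 25*b^2 + 49*b/2 + 6
(4) = 6*p^3 + 25*p^2 + 44*p + 30
(5) = -o^5 - 3*o^4 - 7*o^3 + 4*o^2 - 3*o - 6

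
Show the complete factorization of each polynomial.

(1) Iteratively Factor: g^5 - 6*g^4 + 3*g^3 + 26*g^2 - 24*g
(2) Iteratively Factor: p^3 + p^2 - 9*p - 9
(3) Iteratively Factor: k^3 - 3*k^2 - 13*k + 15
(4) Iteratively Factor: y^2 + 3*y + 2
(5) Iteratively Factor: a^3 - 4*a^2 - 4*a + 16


(1) = (g - 3)*(g^4 - 3*g^3 - 6*g^2 + 8*g) = (g - 4)*(g - 3)*(g^3 + g^2 - 2*g) = g*(g - 4)*(g - 3)*(g^2 + g - 2) = g*(g - 4)*(g - 3)*(g + 2)*(g - 1)
(2) = (p + 1)*(p^2 - 9) = (p + 1)*(p + 3)*(p - 3)
(3) = (k - 5)*(k^2 + 2*k - 3) = (k - 5)*(k - 1)*(k + 3)
(4) = (y + 1)*(y + 2)
(5) = (a - 4)*(a^2 - 4) = (a - 4)*(a + 2)*(a - 2)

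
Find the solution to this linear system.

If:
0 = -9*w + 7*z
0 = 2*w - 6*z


Then:
w = 0
z = 0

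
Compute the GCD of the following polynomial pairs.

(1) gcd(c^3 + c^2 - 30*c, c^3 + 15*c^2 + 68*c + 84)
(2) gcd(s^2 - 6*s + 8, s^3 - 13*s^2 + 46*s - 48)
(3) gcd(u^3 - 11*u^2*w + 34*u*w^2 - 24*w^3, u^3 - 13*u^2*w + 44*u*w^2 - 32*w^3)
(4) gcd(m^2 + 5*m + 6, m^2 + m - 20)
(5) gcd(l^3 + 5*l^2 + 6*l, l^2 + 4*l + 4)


(1) = c + 6
(2) = gcd((s - 4)*(s - 2), (s - 8)*(s - 3)*(s - 2)) = s - 2
(3) = u^2 - 5*u*w + 4*w^2
(4) = 1
(5) = gcd(l*(l + 2)*(l + 3), (l + 2)^2) = l + 2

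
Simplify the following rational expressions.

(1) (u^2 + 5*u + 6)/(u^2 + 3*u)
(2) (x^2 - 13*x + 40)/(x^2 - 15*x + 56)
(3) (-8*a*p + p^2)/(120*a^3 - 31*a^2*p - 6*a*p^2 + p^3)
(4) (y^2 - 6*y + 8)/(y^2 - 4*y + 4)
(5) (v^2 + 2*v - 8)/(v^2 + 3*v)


(1) = (u + 2)/u
(2) = (x - 5)/(x - 7)
(3) = p/(-15*a^2 + 2*a*p + p^2)
(4) = (y - 4)/(y - 2)
(5) = (v^2 + 2*v - 8)/(v^2 + 3*v)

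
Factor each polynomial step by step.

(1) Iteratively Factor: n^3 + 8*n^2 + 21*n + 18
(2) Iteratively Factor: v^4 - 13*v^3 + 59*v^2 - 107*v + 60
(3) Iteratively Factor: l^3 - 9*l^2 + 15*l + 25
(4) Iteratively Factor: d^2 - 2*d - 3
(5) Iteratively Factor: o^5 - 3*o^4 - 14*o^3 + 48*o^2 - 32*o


(1) = (n + 3)*(n^2 + 5*n + 6) = (n + 2)*(n + 3)*(n + 3)
(2) = (v - 4)*(v^3 - 9*v^2 + 23*v - 15) = (v - 4)*(v - 1)*(v^2 - 8*v + 15) = (v - 4)*(v - 3)*(v - 1)*(v - 5)
(3) = (l - 5)*(l^2 - 4*l - 5) = (l - 5)*(l + 1)*(l - 5)
(4) = (d - 3)*(d + 1)
(5) = (o)*(o^4 - 3*o^3 - 14*o^2 + 48*o - 32) = o*(o - 1)*(o^3 - 2*o^2 - 16*o + 32) = o*(o - 1)*(o + 4)*(o^2 - 6*o + 8) = o*(o - 2)*(o - 1)*(o + 4)*(o - 4)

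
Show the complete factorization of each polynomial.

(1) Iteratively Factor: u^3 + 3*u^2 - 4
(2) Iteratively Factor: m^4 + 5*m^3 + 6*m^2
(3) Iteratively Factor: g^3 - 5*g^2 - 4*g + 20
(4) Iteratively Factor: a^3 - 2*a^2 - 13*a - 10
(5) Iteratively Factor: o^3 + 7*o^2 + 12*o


(1) = (u + 2)*(u^2 + u - 2) = (u - 1)*(u + 2)*(u + 2)
(2) = (m + 2)*(m^3 + 3*m^2) = m*(m + 2)*(m^2 + 3*m) = m*(m + 2)*(m + 3)*(m)
(3) = (g - 2)*(g^2 - 3*g - 10) = (g - 2)*(g + 2)*(g - 5)
(4) = (a - 5)*(a^2 + 3*a + 2) = (a - 5)*(a + 1)*(a + 2)
(5) = (o + 3)*(o^2 + 4*o) = (o + 3)*(o + 4)*(o)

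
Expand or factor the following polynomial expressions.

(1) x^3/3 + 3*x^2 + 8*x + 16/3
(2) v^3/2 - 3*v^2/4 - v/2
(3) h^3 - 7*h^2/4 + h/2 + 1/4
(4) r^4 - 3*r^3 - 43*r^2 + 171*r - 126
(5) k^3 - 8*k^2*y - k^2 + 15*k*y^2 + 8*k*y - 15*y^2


(1) = (x/3 + 1/3)*(x + 4)^2
(2) = v*(v/2 + 1/4)*(v - 2)
(3) = (h - 1)^2*(h + 1/4)
(4) = (r - 6)*(r - 3)*(r - 1)*(r + 7)
(5) = (k - 1)*(k - 5*y)*(k - 3*y)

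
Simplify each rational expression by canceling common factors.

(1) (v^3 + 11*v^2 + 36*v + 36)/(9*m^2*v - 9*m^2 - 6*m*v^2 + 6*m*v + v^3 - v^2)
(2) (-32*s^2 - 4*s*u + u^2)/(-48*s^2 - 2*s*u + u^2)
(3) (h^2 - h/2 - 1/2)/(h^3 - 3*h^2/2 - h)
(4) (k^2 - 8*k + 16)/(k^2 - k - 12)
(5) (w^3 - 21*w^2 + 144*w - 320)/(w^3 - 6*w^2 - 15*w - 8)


(1) = (v^3 + 11*v^2 + 36*v + 36)/(9*m^2*v - 9*m^2 - 6*m*v^2 + 6*m*v + v^3 - v^2)
(2) = (4*s + u)/(6*s + u)
(3) = (h - 1)/(h^2 - 2*h)
(4) = (k - 4)/(k + 3)
(5) = (w^2 - 13*w + 40)/(w^2 + 2*w + 1)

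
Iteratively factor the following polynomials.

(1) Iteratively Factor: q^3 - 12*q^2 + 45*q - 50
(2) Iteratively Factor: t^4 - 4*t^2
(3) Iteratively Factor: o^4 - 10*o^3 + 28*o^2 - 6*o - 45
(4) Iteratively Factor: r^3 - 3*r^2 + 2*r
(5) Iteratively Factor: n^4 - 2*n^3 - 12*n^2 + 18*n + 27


(1) = (q - 5)*(q^2 - 7*q + 10) = (q - 5)*(q - 2)*(q - 5)
(2) = (t)*(t^3 - 4*t) = t^2*(t^2 - 4) = t^2*(t - 2)*(t + 2)
(3) = (o + 1)*(o^3 - 11*o^2 + 39*o - 45) = (o - 5)*(o + 1)*(o^2 - 6*o + 9) = (o - 5)*(o - 3)*(o + 1)*(o - 3)
(4) = (r)*(r^2 - 3*r + 2) = r*(r - 1)*(r - 2)
(5) = (n - 3)*(n^3 + n^2 - 9*n - 9) = (n - 3)^2*(n^2 + 4*n + 3) = (n - 3)^2*(n + 1)*(n + 3)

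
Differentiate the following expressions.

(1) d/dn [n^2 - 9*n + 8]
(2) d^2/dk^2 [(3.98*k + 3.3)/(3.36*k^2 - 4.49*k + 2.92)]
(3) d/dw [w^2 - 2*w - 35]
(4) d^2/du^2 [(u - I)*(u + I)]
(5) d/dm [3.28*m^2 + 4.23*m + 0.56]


(1) = 2*n - 9
(2) = ((13.5644 - 80.2368*k)*(3.36*k^2 - 4.49*k + 2.92) + (3.98*k + 3.3)*(6.72*k - 4.49)*(13.44*k - 8.98))/(3.36*k^2 - 4.49*k + 2.92)^3
(3) = 2*w - 2
(4) = 2
(5) = 6.56*m + 4.23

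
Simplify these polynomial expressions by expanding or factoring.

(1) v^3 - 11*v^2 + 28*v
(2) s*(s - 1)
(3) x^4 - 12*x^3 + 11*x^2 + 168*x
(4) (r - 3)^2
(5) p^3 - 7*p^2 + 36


(1) = v*(v - 7)*(v - 4)
(2) = s^2 - s
(3) = x*(x - 8)*(x - 7)*(x + 3)
(4) = r^2 - 6*r + 9
(5) = (p - 6)*(p - 3)*(p + 2)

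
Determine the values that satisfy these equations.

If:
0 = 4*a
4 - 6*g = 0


Then:
a = 0
g = 2/3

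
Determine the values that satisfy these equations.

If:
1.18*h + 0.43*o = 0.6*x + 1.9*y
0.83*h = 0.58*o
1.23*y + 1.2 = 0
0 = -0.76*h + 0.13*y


Then:
h = -0.17
o = -0.24
x = 2.59
y = -0.98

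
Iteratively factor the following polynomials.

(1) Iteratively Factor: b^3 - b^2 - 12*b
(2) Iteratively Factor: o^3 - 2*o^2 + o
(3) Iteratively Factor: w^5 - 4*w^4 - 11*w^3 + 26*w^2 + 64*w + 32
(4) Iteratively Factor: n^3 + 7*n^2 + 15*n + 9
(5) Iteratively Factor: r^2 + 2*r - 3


(1) = (b - 4)*(b^2 + 3*b) = (b - 4)*(b + 3)*(b)
(2) = (o)*(o^2 - 2*o + 1) = o*(o - 1)*(o - 1)
(3) = (w - 4)*(w^4 - 11*w^2 - 18*w - 8) = (w - 4)*(w + 1)*(w^3 - w^2 - 10*w - 8) = (w - 4)^2*(w + 1)*(w^2 + 3*w + 2) = (w - 4)^2*(w + 1)*(w + 2)*(w + 1)
(4) = (n + 1)*(n^2 + 6*n + 9) = (n + 1)*(n + 3)*(n + 3)
(5) = (r + 3)*(r - 1)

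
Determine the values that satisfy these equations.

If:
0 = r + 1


Then:
r = -1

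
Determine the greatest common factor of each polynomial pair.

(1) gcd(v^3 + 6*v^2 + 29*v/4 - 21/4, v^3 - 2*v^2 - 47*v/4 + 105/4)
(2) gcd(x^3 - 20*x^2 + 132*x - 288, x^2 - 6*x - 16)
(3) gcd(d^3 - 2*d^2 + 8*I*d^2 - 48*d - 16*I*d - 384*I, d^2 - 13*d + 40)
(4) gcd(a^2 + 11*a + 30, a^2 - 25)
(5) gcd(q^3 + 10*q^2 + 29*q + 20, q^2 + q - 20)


(1) = gcd((v - 1/2)*(v + 3)*(v + 7/2), (v - 3)*(v - 5/2)*(v + 7/2)) = v + 7/2
(2) = x - 8
(3) = gcd((d - 8)*(d + 6)*(d + 8*I), (d - 8)*(d - 5)) = d - 8
(4) = gcd((a + 5)*(a + 6), (a - 5)*(a + 5)) = a + 5
(5) = gcd((q + 1)*(q + 4)*(q + 5), (q - 4)*(q + 5)) = q + 5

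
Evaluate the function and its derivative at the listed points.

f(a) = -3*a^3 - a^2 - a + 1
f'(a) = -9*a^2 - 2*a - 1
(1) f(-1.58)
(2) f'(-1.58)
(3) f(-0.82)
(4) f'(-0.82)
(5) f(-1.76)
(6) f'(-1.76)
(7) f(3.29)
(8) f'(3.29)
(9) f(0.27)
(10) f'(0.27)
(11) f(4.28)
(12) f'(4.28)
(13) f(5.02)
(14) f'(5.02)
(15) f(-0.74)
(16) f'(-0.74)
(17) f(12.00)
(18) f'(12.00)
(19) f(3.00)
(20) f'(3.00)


(1) = 11.92
(2) = -20.31
(3) = 2.80
(4) = -5.41
(5) = 16.02
(6) = -25.36
(7) = -119.95
(8) = -105.00
(9) = 0.60
(10) = -2.20
(11) = -256.81
(12) = -174.43
(13) = -408.74
(14) = -237.84
(15) = 2.41
(16) = -4.45
(17) = -5339.00
(18) = -1321.00
(19) = -92.00
(20) = -88.00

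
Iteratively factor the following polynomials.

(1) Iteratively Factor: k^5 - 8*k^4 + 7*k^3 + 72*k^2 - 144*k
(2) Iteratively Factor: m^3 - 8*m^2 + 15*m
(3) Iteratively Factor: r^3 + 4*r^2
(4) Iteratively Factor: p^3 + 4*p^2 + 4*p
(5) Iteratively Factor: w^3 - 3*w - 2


(1) = (k - 3)*(k^4 - 5*k^3 - 8*k^2 + 48*k) = (k - 4)*(k - 3)*(k^3 - k^2 - 12*k) = (k - 4)^2*(k - 3)*(k^2 + 3*k) = (k - 4)^2*(k - 3)*(k + 3)*(k)
(2) = (m - 5)*(m^2 - 3*m) = (m - 5)*(m - 3)*(m)
(3) = (r)*(r^2 + 4*r) = r^2*(r + 4)
(4) = (p + 2)*(p^2 + 2*p) = (p + 2)^2*(p)
(5) = (w + 1)*(w^2 - w - 2) = (w - 2)*(w + 1)*(w + 1)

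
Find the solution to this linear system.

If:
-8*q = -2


Then:
q = 1/4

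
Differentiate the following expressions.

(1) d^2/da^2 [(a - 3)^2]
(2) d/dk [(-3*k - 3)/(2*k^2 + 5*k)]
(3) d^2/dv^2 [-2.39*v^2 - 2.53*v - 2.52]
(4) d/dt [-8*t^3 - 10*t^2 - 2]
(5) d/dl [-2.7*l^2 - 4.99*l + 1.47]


(1) = 2
(2) = 3*(2*k^2 + 4*k + 5)/(k^2*(4*k^2 + 20*k + 25))
(3) = -4.78000000000000
(4) = 4*t*(-6*t - 5)
(5) = -5.4*l - 4.99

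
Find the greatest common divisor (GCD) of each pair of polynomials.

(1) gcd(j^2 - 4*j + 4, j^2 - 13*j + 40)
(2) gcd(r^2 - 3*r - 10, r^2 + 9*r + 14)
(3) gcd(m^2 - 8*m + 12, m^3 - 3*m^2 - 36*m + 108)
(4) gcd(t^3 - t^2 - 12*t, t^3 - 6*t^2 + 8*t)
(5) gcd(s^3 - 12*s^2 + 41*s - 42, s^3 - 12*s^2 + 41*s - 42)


(1) = 1
(2) = gcd((r - 5)*(r + 2), (r + 2)*(r + 7)) = r + 2
(3) = gcd((m - 6)*(m - 2), (m - 6)*(m - 3)*(m + 6)) = m - 6
(4) = gcd(t*(t - 4)*(t + 3), t*(t - 4)*(t - 2)) = t^2 - 4*t
(5) = gcd((s - 7)*(s - 3)*(s - 2), (s - 7)*(s - 3)*(s - 2)) = s^3 - 12*s^2 + 41*s - 42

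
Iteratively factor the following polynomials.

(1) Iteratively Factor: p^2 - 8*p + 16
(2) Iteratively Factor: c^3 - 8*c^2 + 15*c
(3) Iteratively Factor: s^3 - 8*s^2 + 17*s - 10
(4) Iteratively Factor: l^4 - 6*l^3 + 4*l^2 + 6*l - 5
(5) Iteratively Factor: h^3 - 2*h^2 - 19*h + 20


(1) = (p - 4)*(p - 4)
(2) = (c - 3)*(c^2 - 5*c) = c*(c - 3)*(c - 5)
(3) = (s - 1)*(s^2 - 7*s + 10) = (s - 2)*(s - 1)*(s - 5)
(4) = (l + 1)*(l^3 - 7*l^2 + 11*l - 5) = (l - 1)*(l + 1)*(l^2 - 6*l + 5) = (l - 1)^2*(l + 1)*(l - 5)
(5) = (h - 1)*(h^2 - h - 20) = (h - 1)*(h + 4)*(h - 5)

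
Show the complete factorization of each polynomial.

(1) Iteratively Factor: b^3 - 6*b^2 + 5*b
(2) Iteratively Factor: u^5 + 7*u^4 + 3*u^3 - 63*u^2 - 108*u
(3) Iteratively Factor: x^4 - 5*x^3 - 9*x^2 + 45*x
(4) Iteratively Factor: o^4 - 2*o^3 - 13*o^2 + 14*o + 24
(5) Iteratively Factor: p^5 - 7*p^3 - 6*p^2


(1) = (b)*(b^2 - 6*b + 5) = b*(b - 5)*(b - 1)
(2) = (u + 3)*(u^4 + 4*u^3 - 9*u^2 - 36*u) = (u - 3)*(u + 3)*(u^3 + 7*u^2 + 12*u) = u*(u - 3)*(u + 3)*(u^2 + 7*u + 12) = u*(u - 3)*(u + 3)^2*(u + 4)
(3) = (x + 3)*(x^3 - 8*x^2 + 15*x) = (x - 3)*(x + 3)*(x^2 - 5*x) = x*(x - 3)*(x + 3)*(x - 5)
(4) = (o + 3)*(o^3 - 5*o^2 + 2*o + 8) = (o - 2)*(o + 3)*(o^2 - 3*o - 4) = (o - 4)*(o - 2)*(o + 3)*(o + 1)
(5) = (p + 1)*(p^4 - p^3 - 6*p^2) = (p - 3)*(p + 1)*(p^3 + 2*p^2) = (p - 3)*(p + 1)*(p + 2)*(p^2) = p*(p - 3)*(p + 1)*(p + 2)*(p)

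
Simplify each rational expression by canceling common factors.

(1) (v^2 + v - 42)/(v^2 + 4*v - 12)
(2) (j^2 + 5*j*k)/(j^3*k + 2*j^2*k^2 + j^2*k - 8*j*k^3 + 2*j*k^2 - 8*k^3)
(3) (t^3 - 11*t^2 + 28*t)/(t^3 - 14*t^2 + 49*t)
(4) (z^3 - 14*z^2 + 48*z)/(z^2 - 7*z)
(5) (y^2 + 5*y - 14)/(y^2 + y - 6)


(1) = (v^2 + v - 42)/(v^2 + 4*v - 12)
(2) = (j^2 + 5*j*k)/(j^3*k + 2*j^2*k^2 + j^2*k - 8*j*k^3 + 2*j*k^2 - 8*k^3)
(3) = (t - 4)/(t - 7)
(4) = (z^2 - 14*z + 48)/(z - 7)
(5) = (y + 7)/(y + 3)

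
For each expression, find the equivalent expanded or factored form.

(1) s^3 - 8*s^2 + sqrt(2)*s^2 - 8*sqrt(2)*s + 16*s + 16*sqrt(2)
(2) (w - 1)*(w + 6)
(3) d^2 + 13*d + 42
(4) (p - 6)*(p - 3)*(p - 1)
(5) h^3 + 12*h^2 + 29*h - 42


(1) = (s - 4)^2*(s + sqrt(2))
(2) = w^2 + 5*w - 6
(3) = (d + 6)*(d + 7)
(4) = p^3 - 10*p^2 + 27*p - 18
(5) = (h - 1)*(h + 6)*(h + 7)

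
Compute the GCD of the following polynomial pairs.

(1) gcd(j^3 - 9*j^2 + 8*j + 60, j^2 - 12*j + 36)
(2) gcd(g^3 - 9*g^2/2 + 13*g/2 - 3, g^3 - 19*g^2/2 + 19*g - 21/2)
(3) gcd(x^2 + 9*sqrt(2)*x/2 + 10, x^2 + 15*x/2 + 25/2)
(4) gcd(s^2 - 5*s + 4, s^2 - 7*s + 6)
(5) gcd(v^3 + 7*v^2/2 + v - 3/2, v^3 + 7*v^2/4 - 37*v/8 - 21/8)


(1) = gcd((j - 6)*(j - 5)*(j + 2), (j - 6)^2) = j - 6
(2) = g^2 - 5*g/2 + 3/2
(3) = gcd((x + 2*sqrt(2))*(x + 5*sqrt(2)/2), (x + 5/2)*(x + 5)) = 1
(4) = gcd((s - 4)*(s - 1), (s - 6)*(s - 1)) = s - 1
(5) = gcd((v - 1/2)*(v + 1)*(v + 3), (v - 7/4)*(v + 1/2)*(v + 3)) = v + 3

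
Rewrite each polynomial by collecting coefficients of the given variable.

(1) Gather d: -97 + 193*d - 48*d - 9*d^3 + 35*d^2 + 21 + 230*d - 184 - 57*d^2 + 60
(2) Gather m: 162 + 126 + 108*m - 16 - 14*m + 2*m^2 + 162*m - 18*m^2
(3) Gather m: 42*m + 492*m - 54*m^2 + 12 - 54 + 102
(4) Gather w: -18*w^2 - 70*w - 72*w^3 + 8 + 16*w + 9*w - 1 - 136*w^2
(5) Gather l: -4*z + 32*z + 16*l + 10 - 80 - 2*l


(1) = -9*d^3 - 22*d^2 + 375*d - 200
(2) = -16*m^2 + 256*m + 272
(3) = -54*m^2 + 534*m + 60
(4) = -72*w^3 - 154*w^2 - 45*w + 7
(5) = 14*l + 28*z - 70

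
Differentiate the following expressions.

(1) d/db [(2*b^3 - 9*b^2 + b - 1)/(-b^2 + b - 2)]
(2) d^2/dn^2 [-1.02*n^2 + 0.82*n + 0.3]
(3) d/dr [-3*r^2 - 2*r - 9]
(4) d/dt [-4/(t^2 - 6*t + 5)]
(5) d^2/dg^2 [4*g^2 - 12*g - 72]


(1) = (-2*b^4 + 4*b^3 - 20*b^2 + 34*b - 1)/(b^4 - 2*b^3 + 5*b^2 - 4*b + 4)
(2) = -2.04000000000000
(3) = -6*r - 2
(4) = 8*(t - 3)/(t^2 - 6*t + 5)^2
(5) = 8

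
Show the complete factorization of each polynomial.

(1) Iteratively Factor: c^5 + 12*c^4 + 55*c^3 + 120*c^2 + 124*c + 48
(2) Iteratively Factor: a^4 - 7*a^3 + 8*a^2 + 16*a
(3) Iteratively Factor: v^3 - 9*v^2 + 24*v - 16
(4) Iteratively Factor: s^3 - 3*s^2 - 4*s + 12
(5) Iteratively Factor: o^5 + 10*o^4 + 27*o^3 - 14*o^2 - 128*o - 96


(1) = (c + 2)*(c^4 + 10*c^3 + 35*c^2 + 50*c + 24) = (c + 1)*(c + 2)*(c^3 + 9*c^2 + 26*c + 24) = (c + 1)*(c + 2)^2*(c^2 + 7*c + 12) = (c + 1)*(c + 2)^2*(c + 4)*(c + 3)
(2) = (a)*(a^3 - 7*a^2 + 8*a + 16) = a*(a - 4)*(a^2 - 3*a - 4) = a*(a - 4)*(a + 1)*(a - 4)
(3) = (v - 4)*(v^2 - 5*v + 4) = (v - 4)*(v - 1)*(v - 4)
(4) = (s - 2)*(s^2 - s - 6) = (s - 3)*(s - 2)*(s + 2)
(5) = (o + 4)*(o^4 + 6*o^3 + 3*o^2 - 26*o - 24) = (o + 1)*(o + 4)*(o^3 + 5*o^2 - 2*o - 24) = (o + 1)*(o + 4)^2*(o^2 + o - 6) = (o + 1)*(o + 3)*(o + 4)^2*(o - 2)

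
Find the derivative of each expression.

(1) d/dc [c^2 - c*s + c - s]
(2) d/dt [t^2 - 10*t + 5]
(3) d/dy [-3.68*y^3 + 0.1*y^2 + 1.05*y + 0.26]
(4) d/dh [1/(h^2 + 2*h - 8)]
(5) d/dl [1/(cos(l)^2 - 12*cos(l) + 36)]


(1) = 2*c - s + 1
(2) = 2*t - 10
(3) = -11.04*y^2 + 0.2*y + 1.05
(4) = 2*(-h - 1)/(h^2 + 2*h - 8)^2
(5) = 2*sin(l)/(cos(l) - 6)^3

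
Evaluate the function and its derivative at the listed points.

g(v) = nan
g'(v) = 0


g(v) = nan
g'(v) = 0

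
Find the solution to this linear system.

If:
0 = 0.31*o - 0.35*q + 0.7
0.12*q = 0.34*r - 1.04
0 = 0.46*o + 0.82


Then:
o = -1.78
q = 0.42
r = 3.21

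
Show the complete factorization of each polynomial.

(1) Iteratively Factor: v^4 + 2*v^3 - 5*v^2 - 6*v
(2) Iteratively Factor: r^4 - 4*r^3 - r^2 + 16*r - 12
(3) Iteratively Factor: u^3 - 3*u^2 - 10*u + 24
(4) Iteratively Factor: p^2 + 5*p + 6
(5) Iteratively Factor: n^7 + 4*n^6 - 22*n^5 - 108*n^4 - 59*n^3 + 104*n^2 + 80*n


(1) = (v)*(v^3 + 2*v^2 - 5*v - 6) = v*(v + 1)*(v^2 + v - 6) = v*(v + 1)*(v + 3)*(v - 2)
(2) = (r - 1)*(r^3 - 3*r^2 - 4*r + 12) = (r - 1)*(r + 2)*(r^2 - 5*r + 6) = (r - 2)*(r - 1)*(r + 2)*(r - 3)
(3) = (u + 3)*(u^2 - 6*u + 8) = (u - 4)*(u + 3)*(u - 2)
(4) = (p + 3)*(p + 2)
(5) = (n - 5)*(n^6 + 9*n^5 + 23*n^4 + 7*n^3 - 24*n^2 - 16*n) = (n - 5)*(n + 4)*(n^5 + 5*n^4 + 3*n^3 - 5*n^2 - 4*n) = (n - 5)*(n + 1)*(n + 4)*(n^4 + 4*n^3 - n^2 - 4*n) = (n - 5)*(n - 1)*(n + 1)*(n + 4)*(n^3 + 5*n^2 + 4*n) = (n - 5)*(n - 1)*(n + 1)^2*(n + 4)*(n^2 + 4*n) = n*(n - 5)*(n - 1)*(n + 1)^2*(n + 4)*(n + 4)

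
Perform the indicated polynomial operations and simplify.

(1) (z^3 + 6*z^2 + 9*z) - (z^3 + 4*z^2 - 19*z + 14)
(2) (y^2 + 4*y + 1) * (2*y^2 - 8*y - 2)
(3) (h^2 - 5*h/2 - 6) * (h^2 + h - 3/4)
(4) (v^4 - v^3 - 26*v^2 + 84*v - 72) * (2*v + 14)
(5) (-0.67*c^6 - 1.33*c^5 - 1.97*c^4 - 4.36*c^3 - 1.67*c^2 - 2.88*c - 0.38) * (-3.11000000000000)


(1) = 2*z^2 + 28*z - 14
(2) = 2*y^4 - 32*y^2 - 16*y - 2
(3) = h^4 - 3*h^3/2 - 37*h^2/4 - 33*h/8 + 9/2
(4) = 2*v^5 + 12*v^4 - 66*v^3 - 196*v^2 + 1032*v - 1008
(5) = 2.0837*c^6 + 4.1363*c^5 + 6.1267*c^4 + 13.5596*c^3 + 5.1937*c^2 + 8.9568*c + 1.1818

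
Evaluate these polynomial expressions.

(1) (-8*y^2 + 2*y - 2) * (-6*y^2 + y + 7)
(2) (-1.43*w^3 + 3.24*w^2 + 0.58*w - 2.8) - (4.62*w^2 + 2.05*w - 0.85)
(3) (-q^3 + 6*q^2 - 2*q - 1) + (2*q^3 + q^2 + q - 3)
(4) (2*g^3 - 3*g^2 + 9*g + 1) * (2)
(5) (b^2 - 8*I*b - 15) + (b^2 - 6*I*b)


(1) = 48*y^4 - 20*y^3 - 42*y^2 + 12*y - 14
(2) = -1.43*w^3 - 1.38*w^2 - 1.47*w - 1.95
(3) = q^3 + 7*q^2 - q - 4
(4) = 4*g^3 - 6*g^2 + 18*g + 2
(5) = 2*b^2 - 14*I*b - 15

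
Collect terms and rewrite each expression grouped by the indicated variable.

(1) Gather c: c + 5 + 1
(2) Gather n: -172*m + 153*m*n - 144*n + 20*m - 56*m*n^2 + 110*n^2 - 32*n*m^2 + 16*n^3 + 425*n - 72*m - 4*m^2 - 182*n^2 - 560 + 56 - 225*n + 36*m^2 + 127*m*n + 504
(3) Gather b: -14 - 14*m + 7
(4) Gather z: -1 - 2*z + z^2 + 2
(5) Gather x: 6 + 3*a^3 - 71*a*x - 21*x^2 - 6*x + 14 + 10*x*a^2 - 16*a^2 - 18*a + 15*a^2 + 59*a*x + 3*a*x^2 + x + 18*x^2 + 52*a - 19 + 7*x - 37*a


(1) = c + 6
(2) = 32*m^2 - 224*m + 16*n^3 + n^2*(-56*m - 72) + n*(-32*m^2 + 280*m + 56)
(3) = -14*m - 7
(4) = z^2 - 2*z + 1
(5) = 3*a^3 - a^2 - 3*a + x^2*(3*a - 3) + x*(10*a^2 - 12*a + 2) + 1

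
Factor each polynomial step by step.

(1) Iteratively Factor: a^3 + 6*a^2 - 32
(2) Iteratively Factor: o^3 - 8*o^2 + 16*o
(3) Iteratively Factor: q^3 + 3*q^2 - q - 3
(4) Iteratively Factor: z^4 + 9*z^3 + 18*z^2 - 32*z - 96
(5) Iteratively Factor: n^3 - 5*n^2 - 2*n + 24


(1) = (a - 2)*(a^2 + 8*a + 16) = (a - 2)*(a + 4)*(a + 4)
(2) = (o - 4)*(o^2 - 4*o) = o*(o - 4)*(o - 4)
(3) = (q + 1)*(q^2 + 2*q - 3) = (q - 1)*(q + 1)*(q + 3)
(4) = (z + 3)*(z^3 + 6*z^2 - 32) = (z - 2)*(z + 3)*(z^2 + 8*z + 16) = (z - 2)*(z + 3)*(z + 4)*(z + 4)
(5) = (n - 4)*(n^2 - n - 6) = (n - 4)*(n + 2)*(n - 3)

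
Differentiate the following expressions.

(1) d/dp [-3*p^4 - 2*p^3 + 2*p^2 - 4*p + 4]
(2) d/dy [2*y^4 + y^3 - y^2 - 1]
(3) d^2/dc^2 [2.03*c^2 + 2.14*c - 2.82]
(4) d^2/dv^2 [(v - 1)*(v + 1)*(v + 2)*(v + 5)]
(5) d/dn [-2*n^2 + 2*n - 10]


(1) = -12*p^3 - 6*p^2 + 4*p - 4
(2) = y*(8*y^2 + 3*y - 2)
(3) = 4.06000000000000
(4) = 12*v^2 + 42*v + 18
(5) = 2 - 4*n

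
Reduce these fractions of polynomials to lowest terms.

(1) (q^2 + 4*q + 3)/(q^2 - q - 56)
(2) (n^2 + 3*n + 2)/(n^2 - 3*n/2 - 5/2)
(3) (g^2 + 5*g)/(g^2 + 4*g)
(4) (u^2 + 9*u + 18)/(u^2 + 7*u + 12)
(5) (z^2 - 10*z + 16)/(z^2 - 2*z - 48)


(1) = (q^2 + 4*q + 3)/(q^2 - q - 56)
(2) = (2*n + 4)/(2*n - 5)
(3) = (g + 5)/(g + 4)
(4) = (u + 6)/(u + 4)
(5) = (z - 2)/(z + 6)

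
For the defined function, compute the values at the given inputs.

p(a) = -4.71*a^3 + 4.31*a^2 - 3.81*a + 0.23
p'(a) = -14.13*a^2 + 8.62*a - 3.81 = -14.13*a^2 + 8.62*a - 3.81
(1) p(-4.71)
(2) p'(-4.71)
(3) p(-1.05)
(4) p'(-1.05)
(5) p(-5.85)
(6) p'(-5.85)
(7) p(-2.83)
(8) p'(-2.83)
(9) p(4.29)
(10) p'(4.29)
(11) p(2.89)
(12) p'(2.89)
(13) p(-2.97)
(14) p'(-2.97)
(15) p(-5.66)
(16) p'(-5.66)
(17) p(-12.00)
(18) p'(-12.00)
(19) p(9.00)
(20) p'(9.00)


(1) = 605.92
(2) = -357.87
(3) = 14.43
(4) = -28.44
(5) = 1112.97
(6) = -537.80
(7) = 152.28
(8) = -141.37
(9) = -308.66
(10) = -226.88
(11) = -88.47
(12) = -96.91
(13) = 172.96
(14) = -154.05
(15) = 1013.89
(16) = -505.26
(17) = 8805.47
(18) = -2141.97
(19) = -3118.54
(20) = -1070.76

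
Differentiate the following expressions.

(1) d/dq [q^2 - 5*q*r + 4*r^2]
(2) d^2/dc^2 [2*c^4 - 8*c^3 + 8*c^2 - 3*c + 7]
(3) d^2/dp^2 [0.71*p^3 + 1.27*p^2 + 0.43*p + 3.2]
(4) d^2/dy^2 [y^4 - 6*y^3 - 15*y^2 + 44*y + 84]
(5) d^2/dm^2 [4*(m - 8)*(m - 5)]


(1) = 2*q - 5*r
(2) = 24*c^2 - 48*c + 16
(3) = 4.26*p + 2.54
(4) = 12*y^2 - 36*y - 30
(5) = 8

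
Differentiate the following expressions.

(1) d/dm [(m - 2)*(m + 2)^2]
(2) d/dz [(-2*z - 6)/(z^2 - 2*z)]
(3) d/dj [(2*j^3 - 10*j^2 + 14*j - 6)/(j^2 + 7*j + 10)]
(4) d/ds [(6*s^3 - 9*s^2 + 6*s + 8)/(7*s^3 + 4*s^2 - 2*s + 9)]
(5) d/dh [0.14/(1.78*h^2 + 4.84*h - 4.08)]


(1) = (m + 2)*(3*m - 2)
(2) = 2*(z^2 + 6*z - 6)/(z^2*(z^2 - 4*z + 4))
(3) = 2*(j^4 + 14*j^3 - 12*j^2 - 94*j + 91)/(j^4 + 14*j^3 + 69*j^2 + 140*j + 100)
(4) = (87*s^4 - 108*s^3 - 12*s^2 - 226*s + 70)/(49*s^6 + 56*s^5 - 12*s^4 + 110*s^3 + 76*s^2 - 36*s + 81)
(5) = (-0.4984*h - 0.6776)/(1.78*h^2 + 4.84*h - 4.08)^2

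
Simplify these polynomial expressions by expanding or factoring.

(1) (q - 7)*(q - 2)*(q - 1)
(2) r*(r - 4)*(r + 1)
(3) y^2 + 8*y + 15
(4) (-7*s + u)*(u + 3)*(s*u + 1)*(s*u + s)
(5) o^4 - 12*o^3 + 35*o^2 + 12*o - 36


(1) = q^3 - 10*q^2 + 23*q - 14
(2) = r^3 - 3*r^2 - 4*r
(3) = (y + 3)*(y + 5)
(4) = -7*s^3*u^3 - 28*s^3*u^2 - 21*s^3*u + s^2*u^4 + 4*s^2*u^3 - 4*s^2*u^2 - 28*s^2*u - 21*s^2 + s*u^3 + 4*s*u^2 + 3*s*u
(5) = (o - 6)^2*(o - 1)*(o + 1)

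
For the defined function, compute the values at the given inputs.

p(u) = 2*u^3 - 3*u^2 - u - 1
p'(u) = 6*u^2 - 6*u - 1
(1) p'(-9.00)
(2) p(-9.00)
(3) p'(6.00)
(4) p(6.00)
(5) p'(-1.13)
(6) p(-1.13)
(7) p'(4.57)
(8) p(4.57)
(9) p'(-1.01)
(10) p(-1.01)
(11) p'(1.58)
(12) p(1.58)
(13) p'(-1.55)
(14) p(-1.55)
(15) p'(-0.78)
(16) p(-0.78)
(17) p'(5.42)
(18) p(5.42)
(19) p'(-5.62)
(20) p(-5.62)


(1) = 539.00
(2) = -1693.00
(3) = 179.00
(4) = 317.00
(5) = 13.44
(6) = -6.59
(7) = 96.89
(8) = 122.66
(9) = 11.18
(10) = -5.11
(11) = 4.50
(12) = -2.18
(13) = 22.72
(14) = -14.11
(15) = 7.33
(16) = -2.99
(17) = 142.74
(18) = 223.89
(19) = 222.23
(20) = -445.14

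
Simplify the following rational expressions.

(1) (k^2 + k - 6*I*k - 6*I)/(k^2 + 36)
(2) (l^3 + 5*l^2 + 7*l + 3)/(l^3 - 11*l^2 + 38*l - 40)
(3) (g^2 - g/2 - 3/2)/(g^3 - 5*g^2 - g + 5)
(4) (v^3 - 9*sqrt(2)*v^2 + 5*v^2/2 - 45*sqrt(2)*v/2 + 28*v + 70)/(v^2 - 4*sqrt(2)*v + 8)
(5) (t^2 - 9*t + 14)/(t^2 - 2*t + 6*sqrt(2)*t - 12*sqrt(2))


(1) = (k + 1)/(k + 6*I)
(2) = (l^3 + 5*l^2 + 7*l + 3)/(l^3 - 11*l^2 + 38*l - 40)
(3) = (2*g - 3)/(2*g^2 - 12*g + 10)
(4) = (2*v^2 + v*(5 - 14*sqrt(2)) - 35*sqrt(2))/(2*v - 4*sqrt(2))
(5) = (t - 7)/(t + 6*sqrt(2))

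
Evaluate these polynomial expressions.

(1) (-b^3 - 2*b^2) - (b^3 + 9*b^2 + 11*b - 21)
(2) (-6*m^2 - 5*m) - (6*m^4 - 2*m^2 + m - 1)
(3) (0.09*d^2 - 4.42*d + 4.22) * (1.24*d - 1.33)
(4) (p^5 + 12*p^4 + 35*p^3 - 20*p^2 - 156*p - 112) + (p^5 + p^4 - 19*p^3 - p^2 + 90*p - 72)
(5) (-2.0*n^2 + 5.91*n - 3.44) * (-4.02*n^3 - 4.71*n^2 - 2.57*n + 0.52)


(1) = -2*b^3 - 11*b^2 - 11*b + 21
(2) = -6*m^4 - 4*m^2 - 6*m + 1
(3) = 0.1116*d^3 - 5.6005*d^2 + 11.1114*d - 5.6126
(4) = 2*p^5 + 13*p^4 + 16*p^3 - 21*p^2 - 66*p - 184
(5) = 8.04*n^5 - 14.3382*n^4 - 8.8673*n^3 - 0.0263*n^2 + 11.914*n - 1.7888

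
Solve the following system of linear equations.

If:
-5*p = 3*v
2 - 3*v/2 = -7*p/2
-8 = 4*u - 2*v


Then:
p = -1/3
u = -31/18
v = 5/9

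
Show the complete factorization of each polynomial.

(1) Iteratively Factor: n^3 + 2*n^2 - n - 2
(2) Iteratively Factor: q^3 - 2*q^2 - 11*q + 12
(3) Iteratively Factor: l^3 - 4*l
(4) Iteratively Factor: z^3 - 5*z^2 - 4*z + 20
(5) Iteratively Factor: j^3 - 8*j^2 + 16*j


(1) = (n - 1)*(n^2 + 3*n + 2) = (n - 1)*(n + 1)*(n + 2)
(2) = (q + 3)*(q^2 - 5*q + 4) = (q - 1)*(q + 3)*(q - 4)
(3) = (l)*(l^2 - 4) = l*(l + 2)*(l - 2)
(4) = (z + 2)*(z^2 - 7*z + 10) = (z - 2)*(z + 2)*(z - 5)
(5) = (j)*(j^2 - 8*j + 16) = j*(j - 4)*(j - 4)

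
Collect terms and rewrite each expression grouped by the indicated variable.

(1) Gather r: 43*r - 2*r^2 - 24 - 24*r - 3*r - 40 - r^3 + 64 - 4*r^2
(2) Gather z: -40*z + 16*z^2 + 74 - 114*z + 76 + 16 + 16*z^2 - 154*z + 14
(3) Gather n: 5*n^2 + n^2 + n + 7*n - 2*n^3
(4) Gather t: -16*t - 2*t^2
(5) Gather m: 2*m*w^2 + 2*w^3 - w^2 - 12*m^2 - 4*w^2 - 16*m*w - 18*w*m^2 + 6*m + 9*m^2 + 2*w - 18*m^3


(1) = -r^3 - 6*r^2 + 16*r
(2) = 32*z^2 - 308*z + 180
(3) = -2*n^3 + 6*n^2 + 8*n
(4) = -2*t^2 - 16*t
(5) = -18*m^3 + m^2*(-18*w - 3) + m*(2*w^2 - 16*w + 6) + 2*w^3 - 5*w^2 + 2*w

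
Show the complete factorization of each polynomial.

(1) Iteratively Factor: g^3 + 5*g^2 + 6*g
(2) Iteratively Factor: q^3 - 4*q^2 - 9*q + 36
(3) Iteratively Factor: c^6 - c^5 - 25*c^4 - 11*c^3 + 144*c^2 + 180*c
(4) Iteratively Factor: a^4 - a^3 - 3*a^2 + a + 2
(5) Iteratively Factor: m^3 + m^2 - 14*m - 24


(1) = (g)*(g^2 + 5*g + 6) = g*(g + 3)*(g + 2)
(2) = (q + 3)*(q^2 - 7*q + 12) = (q - 4)*(q + 3)*(q - 3)
(3) = (c - 5)*(c^5 + 4*c^4 - 5*c^3 - 36*c^2 - 36*c) = (c - 5)*(c + 2)*(c^4 + 2*c^3 - 9*c^2 - 18*c) = c*(c - 5)*(c + 2)*(c^3 + 2*c^2 - 9*c - 18) = c*(c - 5)*(c + 2)*(c + 3)*(c^2 - c - 6) = c*(c - 5)*(c + 2)^2*(c + 3)*(c - 3)
(4) = (a + 1)*(a^3 - 2*a^2 - a + 2) = (a - 2)*(a + 1)*(a^2 - 1) = (a - 2)*(a + 1)^2*(a - 1)
(5) = (m + 2)*(m^2 - m - 12) = (m - 4)*(m + 2)*(m + 3)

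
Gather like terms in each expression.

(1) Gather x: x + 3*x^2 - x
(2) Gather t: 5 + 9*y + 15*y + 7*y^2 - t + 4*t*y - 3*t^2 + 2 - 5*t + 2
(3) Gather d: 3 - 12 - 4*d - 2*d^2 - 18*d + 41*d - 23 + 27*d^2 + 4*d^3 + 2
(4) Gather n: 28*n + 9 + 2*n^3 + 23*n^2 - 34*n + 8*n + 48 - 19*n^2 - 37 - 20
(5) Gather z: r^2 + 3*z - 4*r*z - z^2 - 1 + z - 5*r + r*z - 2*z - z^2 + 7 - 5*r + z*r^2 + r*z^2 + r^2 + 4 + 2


(1) = 3*x^2
(2) = -3*t^2 + t*(4*y - 6) + 7*y^2 + 24*y + 9
(3) = 4*d^3 + 25*d^2 + 19*d - 30
(4) = 2*n^3 + 4*n^2 + 2*n
(5) = 2*r^2 - 10*r + z^2*(r - 2) + z*(r^2 - 3*r + 2) + 12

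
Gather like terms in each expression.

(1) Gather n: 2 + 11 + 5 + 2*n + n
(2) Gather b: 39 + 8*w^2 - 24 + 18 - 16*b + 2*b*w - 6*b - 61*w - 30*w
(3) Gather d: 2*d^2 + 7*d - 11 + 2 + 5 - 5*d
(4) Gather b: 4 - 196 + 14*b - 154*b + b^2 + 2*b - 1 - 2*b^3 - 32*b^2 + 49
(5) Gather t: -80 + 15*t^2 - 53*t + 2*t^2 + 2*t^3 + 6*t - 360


(1) = 3*n + 18
(2) = b*(2*w - 22) + 8*w^2 - 91*w + 33
(3) = 2*d^2 + 2*d - 4
(4) = -2*b^3 - 31*b^2 - 138*b - 144
(5) = 2*t^3 + 17*t^2 - 47*t - 440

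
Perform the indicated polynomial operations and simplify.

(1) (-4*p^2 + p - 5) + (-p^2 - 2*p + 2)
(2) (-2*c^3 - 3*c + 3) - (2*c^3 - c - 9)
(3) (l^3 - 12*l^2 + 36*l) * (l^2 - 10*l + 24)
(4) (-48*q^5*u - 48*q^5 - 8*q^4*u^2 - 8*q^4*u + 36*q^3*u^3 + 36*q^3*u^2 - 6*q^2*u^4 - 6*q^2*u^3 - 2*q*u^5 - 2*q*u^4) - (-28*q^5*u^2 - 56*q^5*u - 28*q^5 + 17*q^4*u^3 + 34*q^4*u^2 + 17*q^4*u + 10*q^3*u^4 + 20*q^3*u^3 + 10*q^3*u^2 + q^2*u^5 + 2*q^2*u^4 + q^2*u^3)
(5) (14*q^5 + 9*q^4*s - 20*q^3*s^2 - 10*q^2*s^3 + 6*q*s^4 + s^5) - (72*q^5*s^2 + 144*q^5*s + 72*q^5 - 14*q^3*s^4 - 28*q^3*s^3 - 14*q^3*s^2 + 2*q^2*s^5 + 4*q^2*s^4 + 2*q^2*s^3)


(1) = -5*p^2 - p - 3
(2) = -4*c^3 - 2*c + 12
(3) = l^5 - 22*l^4 + 180*l^3 - 648*l^2 + 864*l
(4) = 28*q^5*u^2 + 8*q^5*u - 20*q^5 - 17*q^4*u^3 - 42*q^4*u^2 - 25*q^4*u - 10*q^3*u^4 + 16*q^3*u^3 + 26*q^3*u^2 - q^2*u^5 - 8*q^2*u^4 - 7*q^2*u^3 - 2*q*u^5 - 2*q*u^4
(5) = -72*q^5*s^2 - 144*q^5*s - 58*q^5 + 9*q^4*s + 14*q^3*s^4 + 28*q^3*s^3 - 6*q^3*s^2 - 2*q^2*s^5 - 4*q^2*s^4 - 12*q^2*s^3 + 6*q*s^4 + s^5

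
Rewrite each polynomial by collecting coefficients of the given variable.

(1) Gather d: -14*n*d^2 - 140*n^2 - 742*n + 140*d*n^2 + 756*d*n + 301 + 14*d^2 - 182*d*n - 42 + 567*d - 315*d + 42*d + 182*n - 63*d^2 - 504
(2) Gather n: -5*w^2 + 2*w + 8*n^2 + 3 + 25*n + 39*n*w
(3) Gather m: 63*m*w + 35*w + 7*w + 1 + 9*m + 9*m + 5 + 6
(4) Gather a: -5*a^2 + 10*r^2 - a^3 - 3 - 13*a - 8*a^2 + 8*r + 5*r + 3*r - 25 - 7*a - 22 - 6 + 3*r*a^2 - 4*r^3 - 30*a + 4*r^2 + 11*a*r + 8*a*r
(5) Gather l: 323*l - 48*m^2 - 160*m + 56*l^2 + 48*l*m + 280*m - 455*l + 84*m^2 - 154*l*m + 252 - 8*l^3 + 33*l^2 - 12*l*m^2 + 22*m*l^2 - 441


(1) = d^2*(-14*n - 49) + d*(140*n^2 + 574*n + 294) - 140*n^2 - 560*n - 245
(2) = 8*n^2 + n*(39*w + 25) - 5*w^2 + 2*w + 3
(3) = m*(63*w + 18) + 42*w + 12
(4) = -a^3 + a^2*(3*r - 13) + a*(19*r - 50) - 4*r^3 + 14*r^2 + 16*r - 56
(5) = -8*l^3 + l^2*(22*m + 89) + l*(-12*m^2 - 106*m - 132) + 36*m^2 + 120*m - 189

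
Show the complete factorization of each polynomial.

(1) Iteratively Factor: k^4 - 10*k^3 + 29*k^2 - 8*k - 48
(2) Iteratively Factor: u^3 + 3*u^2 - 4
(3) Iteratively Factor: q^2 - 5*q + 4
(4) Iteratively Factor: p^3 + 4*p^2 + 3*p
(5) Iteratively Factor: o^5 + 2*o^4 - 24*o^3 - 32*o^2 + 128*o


(1) = (k - 4)*(k^3 - 6*k^2 + 5*k + 12) = (k - 4)*(k - 3)*(k^2 - 3*k - 4) = (k - 4)^2*(k - 3)*(k + 1)
(2) = (u + 2)*(u^2 + u - 2) = (u - 1)*(u + 2)*(u + 2)
(3) = (q - 4)*(q - 1)
(4) = (p + 3)*(p^2 + p) = (p + 1)*(p + 3)*(p)
(5) = (o + 4)*(o^4 - 2*o^3 - 16*o^2 + 32*o) = (o + 4)^2*(o^3 - 6*o^2 + 8*o) = (o - 4)*(o + 4)^2*(o^2 - 2*o) = (o - 4)*(o - 2)*(o + 4)^2*(o)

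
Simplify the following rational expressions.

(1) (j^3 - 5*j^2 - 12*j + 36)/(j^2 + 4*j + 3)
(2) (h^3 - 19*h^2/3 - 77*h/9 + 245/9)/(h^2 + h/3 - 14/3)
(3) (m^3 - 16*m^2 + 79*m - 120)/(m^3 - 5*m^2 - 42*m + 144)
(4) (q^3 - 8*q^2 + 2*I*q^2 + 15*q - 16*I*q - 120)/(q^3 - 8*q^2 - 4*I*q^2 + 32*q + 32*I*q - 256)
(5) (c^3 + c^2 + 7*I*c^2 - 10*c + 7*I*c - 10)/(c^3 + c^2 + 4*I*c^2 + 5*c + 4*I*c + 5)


(1) = (j^2 - 8*j + 12)/(j + 1)
(2) = (3*h^2 - 26*h + 35)/(3*h - 6)
(3) = (m - 5)/(m + 6)
(4) = (q^2 + 2*I*q + 15)/(q^2 - 4*I*q + 32)
(5) = (c + 2*I)/(c - I)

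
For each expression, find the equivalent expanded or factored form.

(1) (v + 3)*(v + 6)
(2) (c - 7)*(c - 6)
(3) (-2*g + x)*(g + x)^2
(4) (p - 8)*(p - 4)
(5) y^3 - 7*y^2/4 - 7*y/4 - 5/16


(1) = v^2 + 9*v + 18
(2) = c^2 - 13*c + 42
(3) = -2*g^3 - 3*g^2*x + x^3
(4) = p^2 - 12*p + 32
(5) = (y - 5/2)*(y + 1/4)*(y + 1/2)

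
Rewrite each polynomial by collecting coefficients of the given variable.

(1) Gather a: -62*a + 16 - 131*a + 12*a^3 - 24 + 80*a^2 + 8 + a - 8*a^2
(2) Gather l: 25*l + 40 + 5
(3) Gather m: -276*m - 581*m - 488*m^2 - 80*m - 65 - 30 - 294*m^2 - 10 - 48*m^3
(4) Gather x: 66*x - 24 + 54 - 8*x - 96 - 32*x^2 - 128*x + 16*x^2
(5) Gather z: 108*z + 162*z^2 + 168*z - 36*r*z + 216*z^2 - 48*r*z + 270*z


(1) = 12*a^3 + 72*a^2 - 192*a
(2) = 25*l + 45
(3) = -48*m^3 - 782*m^2 - 937*m - 105
(4) = -16*x^2 - 70*x - 66
(5) = 378*z^2 + z*(546 - 84*r)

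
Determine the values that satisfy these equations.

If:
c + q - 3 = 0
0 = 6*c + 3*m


Then:
c = 3 - q
m = 2*q - 6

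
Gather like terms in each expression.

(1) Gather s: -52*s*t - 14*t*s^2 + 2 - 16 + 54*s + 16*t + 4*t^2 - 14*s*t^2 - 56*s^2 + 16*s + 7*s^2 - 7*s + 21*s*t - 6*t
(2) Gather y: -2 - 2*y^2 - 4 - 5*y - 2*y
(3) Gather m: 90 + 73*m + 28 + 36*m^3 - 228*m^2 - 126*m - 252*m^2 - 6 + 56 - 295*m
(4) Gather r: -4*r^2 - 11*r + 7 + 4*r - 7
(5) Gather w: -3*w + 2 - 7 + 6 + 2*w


(1) = s^2*(-14*t - 49) + s*(-14*t^2 - 31*t + 63) + 4*t^2 + 10*t - 14
(2) = -2*y^2 - 7*y - 6
(3) = 36*m^3 - 480*m^2 - 348*m + 168
(4) = -4*r^2 - 7*r
(5) = 1 - w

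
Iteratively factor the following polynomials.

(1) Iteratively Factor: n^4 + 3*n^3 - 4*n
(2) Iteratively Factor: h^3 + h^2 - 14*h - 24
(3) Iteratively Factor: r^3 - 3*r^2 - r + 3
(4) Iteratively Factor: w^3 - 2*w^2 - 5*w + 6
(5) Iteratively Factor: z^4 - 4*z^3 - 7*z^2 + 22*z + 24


(1) = (n + 2)*(n^3 + n^2 - 2*n) = n*(n + 2)*(n^2 + n - 2) = n*(n + 2)^2*(n - 1)
(2) = (h - 4)*(h^2 + 5*h + 6) = (h - 4)*(h + 3)*(h + 2)
(3) = (r - 1)*(r^2 - 2*r - 3) = (r - 3)*(r - 1)*(r + 1)
(4) = (w + 2)*(w^2 - 4*w + 3) = (w - 1)*(w + 2)*(w - 3)
(5) = (z - 3)*(z^3 - z^2 - 10*z - 8) = (z - 3)*(z + 2)*(z^2 - 3*z - 4) = (z - 3)*(z + 1)*(z + 2)*(z - 4)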